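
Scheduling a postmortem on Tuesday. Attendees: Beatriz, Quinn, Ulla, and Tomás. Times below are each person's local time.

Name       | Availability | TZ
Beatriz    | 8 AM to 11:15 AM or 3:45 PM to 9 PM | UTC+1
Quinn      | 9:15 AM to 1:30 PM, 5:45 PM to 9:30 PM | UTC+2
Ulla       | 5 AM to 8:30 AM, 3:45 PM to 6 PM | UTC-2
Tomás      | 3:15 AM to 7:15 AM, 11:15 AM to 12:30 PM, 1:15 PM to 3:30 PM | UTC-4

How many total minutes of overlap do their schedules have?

Beatriz in UTC: 07:00-10:15, 14:45-20:00 (subtract 1h to convert from UTC+1).
Quinn in UTC: 07:15-11:30, 15:45-19:30 (subtract 2h to convert from UTC+2).
Ulla in UTC: 07:00-10:30, 17:45-20:00 (add 2h to convert from UTC-2).
Tomás in UTC: 07:15-11:15, 15:15-16:30, 17:15-19:30 (add 4h to convert from UTC-4).
Beatriz ∩ Quinn: 07:15-10:15, 15:45-19:30.
Beatriz ∩ Quinn ∩ Ulla: 07:15-10:15, 17:45-19:30.
Beatriz ∩ Quinn ∩ Ulla ∩ Tomás: 07:15-10:15, 17:45-19:30.
So the common availability across everyone is 07:15-10:15, 17:45-19:30.
Summing the common windows: 180 + 105 = 285 minutes.

285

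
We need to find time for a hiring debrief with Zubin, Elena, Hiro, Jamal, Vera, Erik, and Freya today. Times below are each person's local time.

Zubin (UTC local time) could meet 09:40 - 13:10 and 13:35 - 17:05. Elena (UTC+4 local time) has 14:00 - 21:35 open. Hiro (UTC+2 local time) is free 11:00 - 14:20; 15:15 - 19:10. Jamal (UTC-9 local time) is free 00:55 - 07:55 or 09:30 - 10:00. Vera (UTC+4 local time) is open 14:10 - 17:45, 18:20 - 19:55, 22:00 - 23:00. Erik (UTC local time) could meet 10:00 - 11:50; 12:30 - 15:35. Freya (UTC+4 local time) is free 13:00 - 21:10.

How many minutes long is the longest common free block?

100

Zubin in UTC: 09:40-13:10, 13:35-17:05.
Elena in UTC: 10:00-17:35 (subtract 4h to convert from UTC+4).
Hiro in UTC: 09:00-12:20, 13:15-17:10 (subtract 2h to convert from UTC+2).
Jamal in UTC: 09:55-16:55, 18:30-19:00 (add 9h to convert from UTC-9).
Vera in UTC: 10:10-13:45, 14:20-15:55, 18:00-19:00 (subtract 4h to convert from UTC+4).
Erik in UTC: 10:00-11:50, 12:30-15:35.
Freya in UTC: 09:00-17:10 (subtract 4h to convert from UTC+4).
Zubin ∩ Elena: 10:00-13:10, 13:35-17:05.
Zubin ∩ Elena ∩ Hiro: 10:00-12:20, 13:35-17:05.
Zubin ∩ Elena ∩ Hiro ∩ Jamal: 10:00-12:20, 13:35-16:55.
Zubin ∩ Elena ∩ Hiro ∩ Jamal ∩ Vera: 10:10-12:20, 13:35-13:45, 14:20-15:55.
Zubin ∩ Elena ∩ Hiro ∩ Jamal ∩ Vera ∩ Erik: 10:10-11:50, 13:35-13:45, 14:20-15:35.
Zubin ∩ Elena ∩ Hiro ∩ Jamal ∩ Vera ∩ Erik ∩ Freya: 10:10-11:50, 13:35-13:45, 14:20-15:35.
The longest is 10:10-11:50 at 100 minutes.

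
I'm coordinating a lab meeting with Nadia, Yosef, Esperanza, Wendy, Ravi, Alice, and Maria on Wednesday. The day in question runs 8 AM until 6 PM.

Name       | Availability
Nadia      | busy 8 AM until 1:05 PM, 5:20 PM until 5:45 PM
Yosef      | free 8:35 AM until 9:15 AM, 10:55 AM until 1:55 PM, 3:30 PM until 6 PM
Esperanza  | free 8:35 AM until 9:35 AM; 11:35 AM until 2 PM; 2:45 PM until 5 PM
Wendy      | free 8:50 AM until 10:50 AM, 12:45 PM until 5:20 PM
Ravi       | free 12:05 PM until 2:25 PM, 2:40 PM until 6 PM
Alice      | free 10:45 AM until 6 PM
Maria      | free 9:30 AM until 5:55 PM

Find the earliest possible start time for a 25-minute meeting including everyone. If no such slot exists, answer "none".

Nadia free: 13:05-17:20, 17:45-18:00 (invert busy blocks within the working day).
Yosef free: 08:35-09:15, 10:55-13:55, 15:30-18:00.
Esperanza free: 08:35-09:35, 11:35-14:00, 14:45-17:00.
Wendy free: 08:50-10:50, 12:45-17:20.
Ravi free: 12:05-14:25, 14:40-18:00.
Alice free: 10:45-18:00.
Maria free: 09:30-17:55.
Nadia ∩ Yosef: 13:05-13:55, 15:30-17:20, 17:45-18:00.
Nadia ∩ Yosef ∩ Esperanza: 13:05-13:55, 15:30-17:00.
Nadia ∩ Yosef ∩ Esperanza ∩ Wendy: 13:05-13:55, 15:30-17:00.
Nadia ∩ Yosef ∩ Esperanza ∩ Wendy ∩ Ravi: 13:05-13:55, 15:30-17:00.
Nadia ∩ Yosef ∩ Esperanza ∩ Wendy ∩ Ravi ∩ Alice: 13:05-13:55, 15:30-17:00.
Nadia ∩ Yosef ∩ Esperanza ∩ Wendy ∩ Ravi ∩ Alice ∩ Maria: 13:05-13:55, 15:30-17:00.
Those are the intersection windows.
The first common window of at least 25 minutes is 13:05-13:55, so the earliest start is 13:05.

13:05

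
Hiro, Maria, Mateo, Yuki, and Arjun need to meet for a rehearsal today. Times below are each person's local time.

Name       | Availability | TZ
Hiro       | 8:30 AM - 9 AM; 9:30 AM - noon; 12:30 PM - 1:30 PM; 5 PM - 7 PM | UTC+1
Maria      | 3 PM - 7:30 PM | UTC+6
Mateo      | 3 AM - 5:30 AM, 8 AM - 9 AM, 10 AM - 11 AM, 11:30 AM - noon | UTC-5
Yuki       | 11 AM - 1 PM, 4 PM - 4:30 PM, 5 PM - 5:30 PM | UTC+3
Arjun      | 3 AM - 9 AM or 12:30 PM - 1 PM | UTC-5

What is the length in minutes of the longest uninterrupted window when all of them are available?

Hiro in UTC: 07:30-08:00, 08:30-11:00, 11:30-12:30, 16:00-18:00 (subtract 1h to convert from UTC+1).
Maria in UTC: 09:00-13:30 (subtract 6h to convert from UTC+6).
Mateo in UTC: 08:00-10:30, 13:00-14:00, 15:00-16:00, 16:30-17:00 (add 5h to convert from UTC-5).
Yuki in UTC: 08:00-10:00, 13:00-13:30, 14:00-14:30 (subtract 3h to convert from UTC+3).
Arjun in UTC: 08:00-14:00, 17:30-18:00 (add 5h to convert from UTC-5).
Hiro ∩ Maria: 09:00-11:00, 11:30-12:30.
Hiro ∩ Maria ∩ Mateo: 09:00-10:30.
Hiro ∩ Maria ∩ Mateo ∩ Yuki: 09:00-10:00.
Hiro ∩ Maria ∩ Mateo ∩ Yuki ∩ Arjun: 09:00-10:00.
The longest is 09:00-10:00 at 60 minutes.

60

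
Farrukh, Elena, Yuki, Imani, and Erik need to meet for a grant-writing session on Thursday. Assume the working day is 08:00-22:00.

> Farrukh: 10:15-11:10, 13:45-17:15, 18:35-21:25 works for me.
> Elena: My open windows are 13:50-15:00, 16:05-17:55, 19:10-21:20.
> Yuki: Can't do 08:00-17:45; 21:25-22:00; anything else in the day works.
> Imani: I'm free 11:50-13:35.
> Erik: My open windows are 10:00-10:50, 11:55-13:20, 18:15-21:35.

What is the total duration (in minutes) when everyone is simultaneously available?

Farrukh free: 10:15-11:10, 13:45-17:15, 18:35-21:25.
Elena free: 13:50-15:00, 16:05-17:55, 19:10-21:20.
Yuki free: 17:45-21:25 (invert busy blocks within the working day).
Imani free: 11:50-13:35.
Erik free: 10:00-10:50, 11:55-13:20, 18:15-21:35.
Farrukh ∩ Elena: 13:50-15:00, 16:05-17:15, 19:10-21:20.
Farrukh ∩ Elena ∩ Yuki: 19:10-21:20.
Farrukh ∩ Elena ∩ Yuki ∩ Imani: ∅.
Farrukh ∩ Elena ∩ Yuki ∩ Imani ∩ Erik: ∅.
There is no time when everyone is free.
There is no common window, so the total is 0 minutes.

0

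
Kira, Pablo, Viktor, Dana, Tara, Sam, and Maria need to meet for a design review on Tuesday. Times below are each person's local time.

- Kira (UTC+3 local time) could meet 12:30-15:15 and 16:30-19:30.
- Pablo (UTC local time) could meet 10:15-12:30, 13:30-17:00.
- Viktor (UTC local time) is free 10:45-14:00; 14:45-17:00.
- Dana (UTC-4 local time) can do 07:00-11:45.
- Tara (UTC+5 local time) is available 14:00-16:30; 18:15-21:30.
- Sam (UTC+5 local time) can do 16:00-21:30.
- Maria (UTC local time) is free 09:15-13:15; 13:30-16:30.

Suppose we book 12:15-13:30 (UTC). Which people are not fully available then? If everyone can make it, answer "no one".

Kira, Maria, Pablo, Tara

Kira in UTC: 09:30-12:15, 13:30-16:30 (subtract 3h to convert from UTC+3).
Pablo in UTC: 10:15-12:30, 13:30-17:00.
Viktor in UTC: 10:45-14:00, 14:45-17:00.
Dana in UTC: 11:00-15:45 (add 4h to convert from UTC-4).
Tara in UTC: 09:00-11:30, 13:15-16:30 (subtract 5h to convert from UTC+5).
Sam in UTC: 11:00-16:30 (subtract 5h to convert from UTC+5).
Maria in UTC: 09:15-13:15, 13:30-16:30.
Kira: not fully free for 12:15-13:30. Pablo: not fully free for 12:15-13:30. Viktor: free for 12:15-13:30. Dana: free for 12:15-13:30. Tara: not fully free for 12:15-13:30. Sam: free for 12:15-13:30. Maria: not fully free for 12:15-13:30.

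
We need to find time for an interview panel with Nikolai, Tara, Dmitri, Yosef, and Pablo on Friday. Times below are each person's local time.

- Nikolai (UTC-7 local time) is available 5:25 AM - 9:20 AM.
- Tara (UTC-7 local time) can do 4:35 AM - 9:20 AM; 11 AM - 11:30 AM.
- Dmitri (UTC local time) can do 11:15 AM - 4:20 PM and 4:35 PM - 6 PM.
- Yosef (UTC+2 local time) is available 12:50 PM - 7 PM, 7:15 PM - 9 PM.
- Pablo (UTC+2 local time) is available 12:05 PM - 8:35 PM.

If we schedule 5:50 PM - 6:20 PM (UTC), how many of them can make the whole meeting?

2

Nikolai in UTC: 12:25-16:20 (add 7h to convert from UTC-7).
Tara in UTC: 11:35-16:20, 18:00-18:30 (add 7h to convert from UTC-7).
Dmitri in UTC: 11:15-16:20, 16:35-18:00.
Yosef in UTC: 10:50-17:00, 17:15-19:00 (subtract 2h to convert from UTC+2).
Pablo in UTC: 10:05-18:35 (subtract 2h to convert from UTC+2).
Yosef and Pablo can make the full 17:50-18:20 slot — that's 2.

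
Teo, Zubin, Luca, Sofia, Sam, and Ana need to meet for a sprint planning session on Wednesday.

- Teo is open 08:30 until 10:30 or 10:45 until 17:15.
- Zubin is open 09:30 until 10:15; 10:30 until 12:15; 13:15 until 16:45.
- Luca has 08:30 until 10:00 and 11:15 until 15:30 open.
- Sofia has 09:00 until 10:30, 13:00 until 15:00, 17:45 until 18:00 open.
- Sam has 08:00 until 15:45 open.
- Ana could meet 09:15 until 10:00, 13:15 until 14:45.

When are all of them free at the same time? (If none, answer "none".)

09:30-10:00, 13:15-14:45

Teo ∩ Zubin: 09:30-10:15, 10:45-12:15, 13:15-16:45.
Teo ∩ Zubin ∩ Luca: 09:30-10:00, 11:15-12:15, 13:15-15:30.
Teo ∩ Zubin ∩ Luca ∩ Sofia: 09:30-10:00, 13:15-15:00.
Teo ∩ Zubin ∩ Luca ∩ Sofia ∩ Sam: 09:30-10:00, 13:15-15:00.
Teo ∩ Zubin ∩ Luca ∩ Sofia ∩ Sam ∩ Ana: 09:30-10:00, 13:15-14:45.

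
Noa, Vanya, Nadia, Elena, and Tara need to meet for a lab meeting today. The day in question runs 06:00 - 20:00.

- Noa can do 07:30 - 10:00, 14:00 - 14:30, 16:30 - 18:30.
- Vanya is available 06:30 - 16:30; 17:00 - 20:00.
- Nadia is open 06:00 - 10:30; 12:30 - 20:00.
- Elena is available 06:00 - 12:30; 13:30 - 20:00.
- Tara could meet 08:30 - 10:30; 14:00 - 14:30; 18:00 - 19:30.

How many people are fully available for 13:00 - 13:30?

2

Vanya and Nadia can make the full 13:00-13:30 slot — that's 2.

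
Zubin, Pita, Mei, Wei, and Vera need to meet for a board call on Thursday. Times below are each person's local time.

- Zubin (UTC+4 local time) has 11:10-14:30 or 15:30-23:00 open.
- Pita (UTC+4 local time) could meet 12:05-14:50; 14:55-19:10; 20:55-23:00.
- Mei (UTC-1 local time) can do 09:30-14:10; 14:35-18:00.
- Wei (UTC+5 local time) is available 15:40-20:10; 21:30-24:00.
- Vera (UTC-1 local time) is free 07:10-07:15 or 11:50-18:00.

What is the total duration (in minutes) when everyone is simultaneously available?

265

Zubin in UTC: 07:10-10:30, 11:30-19:00 (subtract 4h to convert from UTC+4).
Pita in UTC: 08:05-10:50, 10:55-15:10, 16:55-19:00 (subtract 4h to convert from UTC+4).
Mei in UTC: 10:30-15:10, 15:35-19:00 (add 1h to convert from UTC-1).
Wei in UTC: 10:40-15:10, 16:30-19:00 (subtract 5h to convert from UTC+5).
Vera in UTC: 08:10-08:15, 12:50-19:00 (add 1h to convert from UTC-1).
Zubin ∩ Pita: 08:05-10:30, 11:30-15:10, 16:55-19:00.
Zubin ∩ Pita ∩ Mei: 11:30-15:10, 16:55-19:00.
Zubin ∩ Pita ∩ Mei ∩ Wei: 11:30-15:10, 16:55-19:00.
Zubin ∩ Pita ∩ Mei ∩ Wei ∩ Vera: 12:50-15:10, 16:55-19:00.
So the common availability across everyone is 12:50-15:10, 16:55-19:00.
Summing the common windows: 140 + 125 = 265 minutes.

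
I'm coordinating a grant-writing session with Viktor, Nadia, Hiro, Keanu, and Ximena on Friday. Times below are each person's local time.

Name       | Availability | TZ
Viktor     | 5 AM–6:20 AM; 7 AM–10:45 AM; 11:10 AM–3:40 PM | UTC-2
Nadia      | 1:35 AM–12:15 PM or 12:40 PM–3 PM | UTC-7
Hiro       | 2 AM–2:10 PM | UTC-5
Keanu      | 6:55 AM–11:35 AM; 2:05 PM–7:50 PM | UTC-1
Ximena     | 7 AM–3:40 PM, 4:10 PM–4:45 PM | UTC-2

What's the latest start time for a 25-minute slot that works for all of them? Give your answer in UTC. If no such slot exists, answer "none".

Viktor in UTC: 07:00-08:20, 09:00-12:45, 13:10-17:40 (add 2h to convert from UTC-2).
Nadia in UTC: 08:35-19:15, 19:40-22:00 (add 7h to convert from UTC-7).
Hiro in UTC: 07:00-19:10 (add 5h to convert from UTC-5).
Keanu in UTC: 07:55-12:35, 15:05-20:50 (add 1h to convert from UTC-1).
Ximena in UTC: 09:00-17:40, 18:10-18:45 (add 2h to convert from UTC-2).
Viktor ∩ Nadia: 09:00-12:45, 13:10-17:40.
Viktor ∩ Nadia ∩ Hiro: 09:00-12:45, 13:10-17:40.
Viktor ∩ Nadia ∩ Hiro ∩ Keanu: 09:00-12:35, 15:05-17:40.
Viktor ∩ Nadia ∩ Hiro ∩ Keanu ∩ Ximena: 09:00-12:35, 15:05-17:40.
The last common window of at least 25 minutes is 15:05-17:40; a 25-minute meeting can start as late as 17:15 and still end by 17:40.

17:15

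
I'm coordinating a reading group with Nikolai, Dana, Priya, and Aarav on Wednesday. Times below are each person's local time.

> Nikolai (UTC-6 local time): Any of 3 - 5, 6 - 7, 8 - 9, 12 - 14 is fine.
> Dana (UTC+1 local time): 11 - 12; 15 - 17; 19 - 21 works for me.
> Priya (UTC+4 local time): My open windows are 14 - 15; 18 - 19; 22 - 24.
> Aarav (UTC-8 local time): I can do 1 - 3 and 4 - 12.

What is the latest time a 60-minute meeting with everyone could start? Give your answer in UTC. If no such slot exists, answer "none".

Nikolai in UTC: 09:00-11:00, 12:00-13:00, 14:00-15:00, 18:00-20:00 (add 6h to convert from UTC-6).
Dana in UTC: 10:00-11:00, 14:00-16:00, 18:00-20:00 (subtract 1h to convert from UTC+1).
Priya in UTC: 10:00-11:00, 14:00-15:00, 18:00-20:00 (subtract 4h to convert from UTC+4).
Aarav in UTC: 09:00-11:00, 12:00-20:00 (add 8h to convert from UTC-8).
Nikolai ∩ Dana: 10:00-11:00, 14:00-15:00, 18:00-20:00.
Nikolai ∩ Dana ∩ Priya: 10:00-11:00, 14:00-15:00, 18:00-20:00.
Nikolai ∩ Dana ∩ Priya ∩ Aarav: 10:00-11:00, 14:00-15:00, 18:00-20:00.
The last common window of at least 60 minutes is 18:00-20:00; a 60-minute meeting can start as late as 19:00 and still end by 20:00.

19:00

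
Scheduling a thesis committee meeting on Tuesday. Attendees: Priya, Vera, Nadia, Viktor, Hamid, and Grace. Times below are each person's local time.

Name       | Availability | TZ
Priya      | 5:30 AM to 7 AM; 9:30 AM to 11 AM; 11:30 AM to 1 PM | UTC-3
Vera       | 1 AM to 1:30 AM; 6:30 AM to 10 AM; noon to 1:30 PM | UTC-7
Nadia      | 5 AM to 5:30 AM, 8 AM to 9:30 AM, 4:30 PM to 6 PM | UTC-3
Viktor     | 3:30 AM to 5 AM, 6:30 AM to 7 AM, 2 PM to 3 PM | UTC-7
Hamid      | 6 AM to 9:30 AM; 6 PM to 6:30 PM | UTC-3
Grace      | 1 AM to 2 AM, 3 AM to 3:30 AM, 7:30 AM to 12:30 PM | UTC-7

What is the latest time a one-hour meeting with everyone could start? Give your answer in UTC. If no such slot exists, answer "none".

none

Priya in UTC: 08:30-10:00, 12:30-14:00, 14:30-16:00 (add 3h to convert from UTC-3).
Vera in UTC: 08:00-08:30, 13:30-17:00, 19:00-20:30 (add 7h to convert from UTC-7).
Nadia in UTC: 08:00-08:30, 11:00-12:30, 19:30-21:00 (add 3h to convert from UTC-3).
Viktor in UTC: 10:30-12:00, 13:30-14:00, 21:00-22:00 (add 7h to convert from UTC-7).
Hamid in UTC: 09:00-12:30, 21:00-21:30 (add 3h to convert from UTC-3).
Grace in UTC: 08:00-09:00, 10:00-10:30, 14:30-19:30 (add 7h to convert from UTC-7).
Priya ∩ Vera: 13:30-14:00, 14:30-16:00.
Priya ∩ Vera ∩ Nadia: ∅.
Priya ∩ Vera ∩ Nadia ∩ Viktor: ∅.
Priya ∩ Vera ∩ Nadia ∩ Viktor ∩ Hamid: ∅.
Priya ∩ Vera ∩ Nadia ∩ Viktor ∩ Hamid ∩ Grace: ∅.
There is no time when everyone is free.
No common window is at least 60 minutes long.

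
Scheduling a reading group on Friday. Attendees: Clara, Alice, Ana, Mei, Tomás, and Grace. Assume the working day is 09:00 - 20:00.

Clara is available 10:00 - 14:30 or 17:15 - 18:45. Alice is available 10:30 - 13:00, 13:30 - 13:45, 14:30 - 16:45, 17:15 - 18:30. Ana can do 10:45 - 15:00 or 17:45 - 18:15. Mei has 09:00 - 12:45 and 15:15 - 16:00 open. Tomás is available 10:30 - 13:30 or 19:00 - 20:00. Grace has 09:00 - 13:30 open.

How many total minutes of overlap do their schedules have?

120

Clara ∩ Alice: 10:30-13:00, 13:30-13:45, 17:15-18:30.
Clara ∩ Alice ∩ Ana: 10:45-13:00, 13:30-13:45, 17:45-18:15.
Clara ∩ Alice ∩ Ana ∩ Mei: 10:45-12:45.
Clara ∩ Alice ∩ Ana ∩ Mei ∩ Tomás: 10:45-12:45.
Clara ∩ Alice ∩ Ana ∩ Mei ∩ Tomás ∩ Grace: 10:45-12:45.
So the common availability across everyone is 10:45-12:45.
That's a single block of 120 minutes.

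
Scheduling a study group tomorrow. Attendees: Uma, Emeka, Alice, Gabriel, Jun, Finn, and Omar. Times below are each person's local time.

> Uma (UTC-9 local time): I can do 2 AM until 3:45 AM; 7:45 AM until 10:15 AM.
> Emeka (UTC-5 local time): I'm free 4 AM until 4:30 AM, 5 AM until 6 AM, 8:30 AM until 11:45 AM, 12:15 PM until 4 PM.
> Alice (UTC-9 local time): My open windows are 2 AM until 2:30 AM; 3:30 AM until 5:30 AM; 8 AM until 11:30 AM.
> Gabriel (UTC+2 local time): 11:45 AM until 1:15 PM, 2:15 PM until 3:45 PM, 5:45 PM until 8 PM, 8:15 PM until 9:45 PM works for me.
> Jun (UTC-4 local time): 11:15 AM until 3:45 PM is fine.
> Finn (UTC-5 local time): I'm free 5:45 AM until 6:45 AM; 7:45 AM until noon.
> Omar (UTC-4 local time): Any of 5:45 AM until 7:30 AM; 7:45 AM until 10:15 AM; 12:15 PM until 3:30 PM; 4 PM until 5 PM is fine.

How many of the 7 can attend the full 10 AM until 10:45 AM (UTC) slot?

3

Uma in UTC: 11:00-12:45, 16:45-19:15 (add 9h to convert from UTC-9).
Emeka in UTC: 09:00-09:30, 10:00-11:00, 13:30-16:45, 17:15-21:00 (add 5h to convert from UTC-5).
Alice in UTC: 11:00-11:30, 12:30-14:30, 17:00-20:30 (add 9h to convert from UTC-9).
Gabriel in UTC: 09:45-11:15, 12:15-13:45, 15:45-18:00, 18:15-19:45 (subtract 2h to convert from UTC+2).
Jun in UTC: 15:15-19:45 (add 4h to convert from UTC-4).
Finn in UTC: 10:45-11:45, 12:45-17:00 (add 5h to convert from UTC-5).
Omar in UTC: 09:45-11:30, 11:45-14:15, 16:15-19:30, 20:00-21:00 (add 4h to convert from UTC-4).
Emeka, Gabriel, and Omar can make the full 10:00-10:45 slot — that's 3.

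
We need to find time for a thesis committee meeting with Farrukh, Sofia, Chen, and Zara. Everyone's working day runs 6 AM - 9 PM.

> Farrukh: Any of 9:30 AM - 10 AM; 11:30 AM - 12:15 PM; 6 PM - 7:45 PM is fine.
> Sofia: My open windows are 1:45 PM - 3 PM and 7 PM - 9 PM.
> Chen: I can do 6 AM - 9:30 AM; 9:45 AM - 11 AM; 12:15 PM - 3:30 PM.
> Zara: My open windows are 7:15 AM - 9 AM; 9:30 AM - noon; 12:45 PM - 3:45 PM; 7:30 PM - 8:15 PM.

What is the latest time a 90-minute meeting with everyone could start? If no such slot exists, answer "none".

Farrukh ∩ Sofia: 19:00-19:45.
Farrukh ∩ Sofia ∩ Chen: ∅.
Farrukh ∩ Sofia ∩ Chen ∩ Zara: ∅.
There is no time when everyone is free.
No common window is at least 90 minutes long.

none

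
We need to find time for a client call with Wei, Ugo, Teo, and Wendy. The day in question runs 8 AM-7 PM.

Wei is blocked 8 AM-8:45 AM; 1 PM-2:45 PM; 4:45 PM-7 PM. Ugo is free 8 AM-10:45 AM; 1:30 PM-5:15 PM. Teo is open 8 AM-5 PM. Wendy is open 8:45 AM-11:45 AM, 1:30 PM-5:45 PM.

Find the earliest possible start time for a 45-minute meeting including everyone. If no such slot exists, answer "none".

08:45

Wei free: 08:45-13:00, 14:45-16:45 (invert busy blocks within the working day).
Ugo free: 08:00-10:45, 13:30-17:15.
Teo free: 08:00-17:00.
Wendy free: 08:45-11:45, 13:30-17:45.
Wei ∩ Ugo: 08:45-10:45, 14:45-16:45.
Wei ∩ Ugo ∩ Teo: 08:45-10:45, 14:45-16:45.
Wei ∩ Ugo ∩ Teo ∩ Wendy: 08:45-10:45, 14:45-16:45.
The first common window of at least 45 minutes is 08:45-10:45, so the earliest start is 08:45.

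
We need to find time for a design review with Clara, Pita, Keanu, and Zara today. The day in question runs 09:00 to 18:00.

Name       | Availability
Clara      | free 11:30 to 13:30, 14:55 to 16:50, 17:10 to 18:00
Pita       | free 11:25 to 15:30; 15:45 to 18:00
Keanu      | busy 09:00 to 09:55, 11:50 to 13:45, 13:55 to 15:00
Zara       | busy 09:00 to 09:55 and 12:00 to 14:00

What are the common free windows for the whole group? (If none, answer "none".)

11:30-11:50, 15:00-15:30, 15:45-16:50, 17:10-18:00

Clara free: 11:30-13:30, 14:55-16:50, 17:10-18:00.
Pita free: 11:25-15:30, 15:45-18:00.
Keanu free: 09:55-11:50, 13:45-13:55, 15:00-18:00 (invert busy blocks within the working day).
Zara free: 09:55-12:00, 14:00-18:00 (invert busy blocks within the working day).
Clara ∩ Pita: 11:30-13:30, 14:55-15:30, 15:45-16:50, 17:10-18:00.
Clara ∩ Pita ∩ Keanu: 11:30-11:50, 15:00-15:30, 15:45-16:50, 17:10-18:00.
Clara ∩ Pita ∩ Keanu ∩ Zara: 11:30-11:50, 15:00-15:30, 15:45-16:50, 17:10-18:00.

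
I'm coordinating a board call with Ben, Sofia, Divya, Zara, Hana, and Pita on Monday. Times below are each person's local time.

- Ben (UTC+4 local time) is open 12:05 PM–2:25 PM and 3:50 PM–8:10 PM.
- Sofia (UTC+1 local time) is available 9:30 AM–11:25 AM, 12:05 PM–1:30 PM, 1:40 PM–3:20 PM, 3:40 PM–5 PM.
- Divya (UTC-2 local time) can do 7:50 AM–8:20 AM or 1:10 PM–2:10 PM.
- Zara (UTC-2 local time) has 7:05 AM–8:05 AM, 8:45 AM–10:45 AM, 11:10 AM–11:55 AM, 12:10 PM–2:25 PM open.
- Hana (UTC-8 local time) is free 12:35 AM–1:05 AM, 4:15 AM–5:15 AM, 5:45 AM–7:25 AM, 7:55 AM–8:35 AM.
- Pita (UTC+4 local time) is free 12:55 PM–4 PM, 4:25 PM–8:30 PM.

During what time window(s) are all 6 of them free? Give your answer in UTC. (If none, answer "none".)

Ben in UTC: 08:05-10:25, 11:50-16:10 (subtract 4h to convert from UTC+4).
Sofia in UTC: 08:30-10:25, 11:05-12:30, 12:40-14:20, 14:40-16:00 (subtract 1h to convert from UTC+1).
Divya in UTC: 09:50-10:20, 15:10-16:10 (add 2h to convert from UTC-2).
Zara in UTC: 09:05-10:05, 10:45-12:45, 13:10-13:55, 14:10-16:25 (add 2h to convert from UTC-2).
Hana in UTC: 08:35-09:05, 12:15-13:15, 13:45-15:25, 15:55-16:35 (add 8h to convert from UTC-8).
Pita in UTC: 08:55-12:00, 12:25-16:30 (subtract 4h to convert from UTC+4).
Ben ∩ Sofia: 08:30-10:25, 11:50-12:30, 12:40-14:20, 14:40-16:00.
Ben ∩ Sofia ∩ Divya: 09:50-10:20, 15:10-16:00.
Ben ∩ Sofia ∩ Divya ∩ Zara: 09:50-10:05, 15:10-16:00.
Ben ∩ Sofia ∩ Divya ∩ Zara ∩ Hana: 15:10-15:25, 15:55-16:00.
Ben ∩ Sofia ∩ Divya ∩ Zara ∩ Hana ∩ Pita: 15:10-15:25, 15:55-16:00.
So the common availability across everyone is 15:10-15:25, 15:55-16:00.

15:10-15:25, 15:55-16:00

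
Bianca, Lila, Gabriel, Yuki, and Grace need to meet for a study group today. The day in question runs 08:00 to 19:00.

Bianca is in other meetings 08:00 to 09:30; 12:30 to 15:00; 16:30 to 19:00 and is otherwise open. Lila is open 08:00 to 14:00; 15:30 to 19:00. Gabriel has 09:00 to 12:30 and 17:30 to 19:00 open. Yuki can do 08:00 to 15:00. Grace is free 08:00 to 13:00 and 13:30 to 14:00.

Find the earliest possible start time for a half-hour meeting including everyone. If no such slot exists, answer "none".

09:30

Bianca free: 09:30-12:30, 15:00-16:30 (invert busy blocks within the working day).
Lila free: 08:00-14:00, 15:30-19:00.
Gabriel free: 09:00-12:30, 17:30-19:00.
Yuki free: 08:00-15:00.
Grace free: 08:00-13:00, 13:30-14:00.
Bianca ∩ Lila: 09:30-12:30, 15:30-16:30.
Bianca ∩ Lila ∩ Gabriel: 09:30-12:30.
Bianca ∩ Lila ∩ Gabriel ∩ Yuki: 09:30-12:30.
Bianca ∩ Lila ∩ Gabriel ∩ Yuki ∩ Grace: 09:30-12:30.
The first common window of at least 30 minutes is 09:30-12:30, so the earliest start is 09:30.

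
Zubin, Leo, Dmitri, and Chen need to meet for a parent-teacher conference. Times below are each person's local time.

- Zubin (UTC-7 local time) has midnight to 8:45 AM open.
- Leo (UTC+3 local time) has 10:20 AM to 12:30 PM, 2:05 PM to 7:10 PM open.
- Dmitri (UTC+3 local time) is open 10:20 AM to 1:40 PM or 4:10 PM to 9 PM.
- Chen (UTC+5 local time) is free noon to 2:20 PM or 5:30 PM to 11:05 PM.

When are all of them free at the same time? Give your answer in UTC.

Zubin in UTC: 07:00-15:45 (add 7h to convert from UTC-7).
Leo in UTC: 07:20-09:30, 11:05-16:10 (subtract 3h to convert from UTC+3).
Dmitri in UTC: 07:20-10:40, 13:10-18:00 (subtract 3h to convert from UTC+3).
Chen in UTC: 07:00-09:20, 12:30-18:05 (subtract 5h to convert from UTC+5).
Zubin ∩ Leo: 07:20-09:30, 11:05-15:45.
Zubin ∩ Leo ∩ Dmitri: 07:20-09:30, 13:10-15:45.
Zubin ∩ Leo ∩ Dmitri ∩ Chen: 07:20-09:20, 13:10-15:45.

07:20-09:20, 13:10-15:45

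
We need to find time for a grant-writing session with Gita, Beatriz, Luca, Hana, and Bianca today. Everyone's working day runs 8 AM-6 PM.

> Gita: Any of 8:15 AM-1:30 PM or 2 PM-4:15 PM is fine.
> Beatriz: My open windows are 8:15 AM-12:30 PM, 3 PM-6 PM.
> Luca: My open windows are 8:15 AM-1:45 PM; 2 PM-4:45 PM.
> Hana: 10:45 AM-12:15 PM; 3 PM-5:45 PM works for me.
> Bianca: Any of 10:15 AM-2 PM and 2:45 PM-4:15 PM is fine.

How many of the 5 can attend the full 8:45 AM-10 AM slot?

Gita, Beatriz, and Luca can make the full 08:45-10:00 slot — that's 3.

3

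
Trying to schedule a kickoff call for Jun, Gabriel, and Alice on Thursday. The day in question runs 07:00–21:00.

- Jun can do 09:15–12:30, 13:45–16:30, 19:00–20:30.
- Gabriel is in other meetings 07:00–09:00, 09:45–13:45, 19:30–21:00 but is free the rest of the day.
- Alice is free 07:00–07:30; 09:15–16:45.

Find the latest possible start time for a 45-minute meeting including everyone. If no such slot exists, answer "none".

Jun free: 09:15-12:30, 13:45-16:30, 19:00-20:30.
Gabriel free: 09:00-09:45, 13:45-19:30 (invert busy blocks within the working day).
Alice free: 07:00-07:30, 09:15-16:45.
Jun ∩ Gabriel: 09:15-09:45, 13:45-16:30, 19:00-19:30.
Jun ∩ Gabriel ∩ Alice: 09:15-09:45, 13:45-16:30.
Those are the intersection windows.
The last common window of at least 45 minutes is 13:45-16:30; a 45-minute meeting can start as late as 15:45 and still end by 16:30.

15:45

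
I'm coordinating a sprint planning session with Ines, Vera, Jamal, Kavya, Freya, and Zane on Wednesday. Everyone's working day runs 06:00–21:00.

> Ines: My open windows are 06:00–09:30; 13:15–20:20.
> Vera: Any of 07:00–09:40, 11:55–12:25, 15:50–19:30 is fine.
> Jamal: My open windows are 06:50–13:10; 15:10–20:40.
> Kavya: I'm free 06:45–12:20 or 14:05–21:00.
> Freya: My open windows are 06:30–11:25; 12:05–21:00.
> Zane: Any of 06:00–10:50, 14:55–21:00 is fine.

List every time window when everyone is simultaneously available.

07:00-09:30, 15:50-19:30

Ines ∩ Vera: 07:00-09:30, 15:50-19:30.
Ines ∩ Vera ∩ Jamal: 07:00-09:30, 15:50-19:30.
Ines ∩ Vera ∩ Jamal ∩ Kavya: 07:00-09:30, 15:50-19:30.
Ines ∩ Vera ∩ Jamal ∩ Kavya ∩ Freya: 07:00-09:30, 15:50-19:30.
Ines ∩ Vera ∩ Jamal ∩ Kavya ∩ Freya ∩ Zane: 07:00-09:30, 15:50-19:30.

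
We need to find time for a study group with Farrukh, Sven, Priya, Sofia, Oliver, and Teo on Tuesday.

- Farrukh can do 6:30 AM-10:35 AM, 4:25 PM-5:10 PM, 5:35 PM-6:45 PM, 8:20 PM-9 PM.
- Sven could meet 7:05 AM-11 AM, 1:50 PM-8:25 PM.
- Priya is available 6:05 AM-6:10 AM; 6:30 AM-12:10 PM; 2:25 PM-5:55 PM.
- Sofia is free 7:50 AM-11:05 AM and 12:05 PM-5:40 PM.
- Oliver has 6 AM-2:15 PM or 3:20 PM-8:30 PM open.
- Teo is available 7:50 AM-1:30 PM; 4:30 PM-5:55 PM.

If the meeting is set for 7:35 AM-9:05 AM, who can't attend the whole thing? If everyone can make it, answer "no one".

Farrukh: free for 07:35-09:05. Sven: free for 07:35-09:05. Priya: free for 07:35-09:05. Sofia: not fully free for 07:35-09:05. Oliver: free for 07:35-09:05. Teo: not fully free for 07:35-09:05.

Sofia, Teo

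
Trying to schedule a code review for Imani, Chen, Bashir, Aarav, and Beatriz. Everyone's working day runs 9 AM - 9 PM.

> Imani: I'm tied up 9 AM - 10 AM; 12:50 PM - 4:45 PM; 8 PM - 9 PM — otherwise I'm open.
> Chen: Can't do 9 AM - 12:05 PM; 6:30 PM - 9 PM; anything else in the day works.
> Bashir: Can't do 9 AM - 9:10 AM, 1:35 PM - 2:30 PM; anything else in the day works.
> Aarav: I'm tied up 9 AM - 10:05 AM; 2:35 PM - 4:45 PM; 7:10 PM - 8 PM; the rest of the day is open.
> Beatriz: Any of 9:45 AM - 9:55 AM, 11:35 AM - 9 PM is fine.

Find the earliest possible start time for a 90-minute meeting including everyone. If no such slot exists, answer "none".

16:45

Imani free: 10:00-12:50, 16:45-20:00 (invert busy blocks within the working day).
Chen free: 12:05-18:30 (invert busy blocks within the working day).
Bashir free: 09:10-13:35, 14:30-21:00 (invert busy blocks within the working day).
Aarav free: 10:05-14:35, 16:45-19:10, 20:00-21:00 (invert busy blocks within the working day).
Beatriz free: 09:45-09:55, 11:35-21:00.
Imani ∩ Chen: 12:05-12:50, 16:45-18:30.
Imani ∩ Chen ∩ Bashir: 12:05-12:50, 16:45-18:30.
Imani ∩ Chen ∩ Bashir ∩ Aarav: 12:05-12:50, 16:45-18:30.
Imani ∩ Chen ∩ Bashir ∩ Aarav ∩ Beatriz: 12:05-12:50, 16:45-18:30.
The first common window of at least 90 minutes is 16:45-18:30, so the earliest start is 16:45.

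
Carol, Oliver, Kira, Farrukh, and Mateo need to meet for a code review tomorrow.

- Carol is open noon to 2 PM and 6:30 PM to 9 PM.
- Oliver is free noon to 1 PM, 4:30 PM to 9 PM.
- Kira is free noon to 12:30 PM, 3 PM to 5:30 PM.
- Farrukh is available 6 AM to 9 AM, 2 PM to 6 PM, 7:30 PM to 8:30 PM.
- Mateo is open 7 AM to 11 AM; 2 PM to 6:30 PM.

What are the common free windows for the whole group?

Carol ∩ Oliver: 12:00-13:00, 18:30-21:00.
Carol ∩ Oliver ∩ Kira: 12:00-12:30.
Carol ∩ Oliver ∩ Kira ∩ Farrukh: ∅.
Carol ∩ Oliver ∩ Kira ∩ Farrukh ∩ Mateo: ∅.
There is no time when everyone is free.

none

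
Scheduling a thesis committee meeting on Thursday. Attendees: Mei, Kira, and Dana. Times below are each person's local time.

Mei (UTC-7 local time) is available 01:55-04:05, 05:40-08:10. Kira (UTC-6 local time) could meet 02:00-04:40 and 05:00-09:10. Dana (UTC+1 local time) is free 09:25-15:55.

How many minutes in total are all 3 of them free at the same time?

Mei in UTC: 08:55-11:05, 12:40-15:10 (add 7h to convert from UTC-7).
Kira in UTC: 08:00-10:40, 11:00-15:10 (add 6h to convert from UTC-6).
Dana in UTC: 08:25-14:55 (subtract 1h to convert from UTC+1).
Mei ∩ Kira: 08:55-10:40, 11:00-11:05, 12:40-15:10.
Mei ∩ Kira ∩ Dana: 08:55-10:40, 11:00-11:05, 12:40-14:55.
Summing the common windows: 105 + 5 + 135 = 245 minutes.

245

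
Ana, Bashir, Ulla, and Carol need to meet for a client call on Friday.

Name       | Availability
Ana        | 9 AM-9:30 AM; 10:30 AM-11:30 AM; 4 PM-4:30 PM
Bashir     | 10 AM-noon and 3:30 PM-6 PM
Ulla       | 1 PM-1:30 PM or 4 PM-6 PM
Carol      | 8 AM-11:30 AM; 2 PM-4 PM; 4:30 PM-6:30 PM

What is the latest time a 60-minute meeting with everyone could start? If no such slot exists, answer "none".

Ana ∩ Bashir: 10:30-11:30, 16:00-16:30.
Ana ∩ Bashir ∩ Ulla: 16:00-16:30.
Ana ∩ Bashir ∩ Ulla ∩ Carol: ∅.
There is no time when everyone is free.
No common window is at least 60 minutes long.

none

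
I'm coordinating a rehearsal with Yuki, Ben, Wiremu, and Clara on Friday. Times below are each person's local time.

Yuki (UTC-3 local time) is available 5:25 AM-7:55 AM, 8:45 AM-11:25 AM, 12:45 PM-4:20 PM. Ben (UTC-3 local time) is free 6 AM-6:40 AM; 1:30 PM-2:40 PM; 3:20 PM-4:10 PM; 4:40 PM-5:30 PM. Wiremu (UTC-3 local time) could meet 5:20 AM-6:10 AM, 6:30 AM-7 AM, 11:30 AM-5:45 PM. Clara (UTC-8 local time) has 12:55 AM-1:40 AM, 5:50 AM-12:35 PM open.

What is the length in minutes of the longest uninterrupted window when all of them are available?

70

Yuki in UTC: 08:25-10:55, 11:45-14:25, 15:45-19:20 (add 3h to convert from UTC-3).
Ben in UTC: 09:00-09:40, 16:30-17:40, 18:20-19:10, 19:40-20:30 (add 3h to convert from UTC-3).
Wiremu in UTC: 08:20-09:10, 09:30-10:00, 14:30-20:45 (add 3h to convert from UTC-3).
Clara in UTC: 08:55-09:40, 13:50-20:35 (add 8h to convert from UTC-8).
Yuki ∩ Ben: 09:00-09:40, 16:30-17:40, 18:20-19:10.
Yuki ∩ Ben ∩ Wiremu: 09:00-09:10, 09:30-09:40, 16:30-17:40, 18:20-19:10.
Yuki ∩ Ben ∩ Wiremu ∩ Clara: 09:00-09:10, 09:30-09:40, 16:30-17:40, 18:20-19:10.
The longest is 16:30-17:40 at 70 minutes.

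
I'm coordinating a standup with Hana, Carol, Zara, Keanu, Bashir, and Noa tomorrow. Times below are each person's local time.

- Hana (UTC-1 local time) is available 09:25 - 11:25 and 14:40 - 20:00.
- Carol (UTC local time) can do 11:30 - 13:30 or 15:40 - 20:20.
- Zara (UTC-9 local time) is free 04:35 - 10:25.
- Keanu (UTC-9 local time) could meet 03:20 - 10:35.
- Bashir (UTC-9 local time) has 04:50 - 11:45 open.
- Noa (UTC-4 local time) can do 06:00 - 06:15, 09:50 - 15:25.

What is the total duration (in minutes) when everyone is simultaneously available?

Hana in UTC: 10:25-12:25, 15:40-21:00 (add 1h to convert from UTC-1).
Carol in UTC: 11:30-13:30, 15:40-20:20.
Zara in UTC: 13:35-19:25 (add 9h to convert from UTC-9).
Keanu in UTC: 12:20-19:35 (add 9h to convert from UTC-9).
Bashir in UTC: 13:50-20:45 (add 9h to convert from UTC-9).
Noa in UTC: 10:00-10:15, 13:50-19:25 (add 4h to convert from UTC-4).
Hana ∩ Carol: 11:30-12:25, 15:40-20:20.
Hana ∩ Carol ∩ Zara: 15:40-19:25.
Hana ∩ Carol ∩ Zara ∩ Keanu: 15:40-19:25.
Hana ∩ Carol ∩ Zara ∩ Keanu ∩ Bashir: 15:40-19:25.
Hana ∩ Carol ∩ Zara ∩ Keanu ∩ Bashir ∩ Noa: 15:40-19:25.
That's a single block of 225 minutes.

225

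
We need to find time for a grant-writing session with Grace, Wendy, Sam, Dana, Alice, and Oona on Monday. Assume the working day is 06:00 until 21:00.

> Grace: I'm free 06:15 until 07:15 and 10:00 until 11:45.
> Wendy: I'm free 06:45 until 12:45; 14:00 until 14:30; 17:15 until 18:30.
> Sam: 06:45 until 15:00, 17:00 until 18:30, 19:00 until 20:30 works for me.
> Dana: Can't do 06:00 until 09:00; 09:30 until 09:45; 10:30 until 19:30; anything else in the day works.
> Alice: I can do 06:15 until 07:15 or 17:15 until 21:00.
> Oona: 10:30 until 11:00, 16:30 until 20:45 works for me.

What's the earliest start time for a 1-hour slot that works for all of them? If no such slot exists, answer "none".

none

Grace free: 06:15-07:15, 10:00-11:45.
Wendy free: 06:45-12:45, 14:00-14:30, 17:15-18:30.
Sam free: 06:45-15:00, 17:00-18:30, 19:00-20:30.
Dana free: 09:00-09:30, 09:45-10:30, 19:30-21:00 (invert busy blocks within the working day).
Alice free: 06:15-07:15, 17:15-21:00.
Oona free: 10:30-11:00, 16:30-20:45.
Grace ∩ Wendy: 06:45-07:15, 10:00-11:45.
Grace ∩ Wendy ∩ Sam: 06:45-07:15, 10:00-11:45.
Grace ∩ Wendy ∩ Sam ∩ Dana: 10:00-10:30.
Grace ∩ Wendy ∩ Sam ∩ Dana ∩ Alice: ∅.
Grace ∩ Wendy ∩ Sam ∩ Dana ∩ Alice ∩ Oona: ∅.
There is no time when everyone is free.
No common window is at least 60 minutes long.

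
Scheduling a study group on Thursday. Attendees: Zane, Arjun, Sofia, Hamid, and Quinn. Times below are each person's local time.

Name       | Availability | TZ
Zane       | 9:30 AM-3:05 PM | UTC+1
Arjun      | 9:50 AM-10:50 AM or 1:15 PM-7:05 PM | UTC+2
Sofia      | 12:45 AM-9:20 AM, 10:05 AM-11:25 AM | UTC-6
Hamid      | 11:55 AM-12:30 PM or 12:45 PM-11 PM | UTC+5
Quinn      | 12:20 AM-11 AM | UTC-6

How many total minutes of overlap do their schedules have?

190

Zane in UTC: 08:30-14:05 (subtract 1h to convert from UTC+1).
Arjun in UTC: 07:50-08:50, 11:15-17:05 (subtract 2h to convert from UTC+2).
Sofia in UTC: 06:45-15:20, 16:05-17:25 (add 6h to convert from UTC-6).
Hamid in UTC: 06:55-07:30, 07:45-18:00 (subtract 5h to convert from UTC+5).
Quinn in UTC: 06:20-17:00 (add 6h to convert from UTC-6).
Zane ∩ Arjun: 08:30-08:50, 11:15-14:05.
Zane ∩ Arjun ∩ Sofia: 08:30-08:50, 11:15-14:05.
Zane ∩ Arjun ∩ Sofia ∩ Hamid: 08:30-08:50, 11:15-14:05.
Zane ∩ Arjun ∩ Sofia ∩ Hamid ∩ Quinn: 08:30-08:50, 11:15-14:05.
Summing the common windows: 20 + 170 = 190 minutes.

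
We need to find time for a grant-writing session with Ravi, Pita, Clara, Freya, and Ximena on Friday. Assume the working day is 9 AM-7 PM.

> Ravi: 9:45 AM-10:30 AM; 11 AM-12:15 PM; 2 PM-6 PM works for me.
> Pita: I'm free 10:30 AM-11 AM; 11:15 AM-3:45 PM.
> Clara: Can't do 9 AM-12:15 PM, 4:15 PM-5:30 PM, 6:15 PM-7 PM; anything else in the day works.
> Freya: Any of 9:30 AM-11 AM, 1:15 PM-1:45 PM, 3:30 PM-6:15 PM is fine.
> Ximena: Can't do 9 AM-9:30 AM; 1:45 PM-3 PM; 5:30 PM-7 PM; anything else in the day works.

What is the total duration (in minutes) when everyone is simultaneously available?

Ravi free: 09:45-10:30, 11:00-12:15, 14:00-18:00.
Pita free: 10:30-11:00, 11:15-15:45.
Clara free: 12:15-16:15, 17:30-18:15 (invert busy blocks within the working day).
Freya free: 09:30-11:00, 13:15-13:45, 15:30-18:15.
Ximena free: 09:30-13:45, 15:00-17:30 (invert busy blocks within the working day).
Ravi ∩ Pita: 11:15-12:15, 14:00-15:45.
Ravi ∩ Pita ∩ Clara: 14:00-15:45.
Ravi ∩ Pita ∩ Clara ∩ Freya: 15:30-15:45.
Ravi ∩ Pita ∩ Clara ∩ Freya ∩ Ximena: 15:30-15:45.
That's a single block of 15 minutes.

15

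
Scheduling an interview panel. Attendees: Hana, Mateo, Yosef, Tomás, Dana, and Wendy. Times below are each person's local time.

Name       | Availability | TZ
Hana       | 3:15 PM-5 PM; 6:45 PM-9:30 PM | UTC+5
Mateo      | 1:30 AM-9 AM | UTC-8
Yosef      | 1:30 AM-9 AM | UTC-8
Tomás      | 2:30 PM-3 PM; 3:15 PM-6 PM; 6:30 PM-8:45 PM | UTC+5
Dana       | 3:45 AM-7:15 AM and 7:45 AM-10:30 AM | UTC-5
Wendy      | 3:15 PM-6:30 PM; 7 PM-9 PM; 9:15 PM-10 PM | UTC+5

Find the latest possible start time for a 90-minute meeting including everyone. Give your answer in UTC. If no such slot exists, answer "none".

14:00

Hana in UTC: 10:15-12:00, 13:45-16:30 (subtract 5h to convert from UTC+5).
Mateo in UTC: 09:30-17:00 (add 8h to convert from UTC-8).
Yosef in UTC: 09:30-17:00 (add 8h to convert from UTC-8).
Tomás in UTC: 09:30-10:00, 10:15-13:00, 13:30-15:45 (subtract 5h to convert from UTC+5).
Dana in UTC: 08:45-12:15, 12:45-15:30 (add 5h to convert from UTC-5).
Wendy in UTC: 10:15-13:30, 14:00-16:00, 16:15-17:00 (subtract 5h to convert from UTC+5).
Hana ∩ Mateo: 10:15-12:00, 13:45-16:30.
Hana ∩ Mateo ∩ Yosef: 10:15-12:00, 13:45-16:30.
Hana ∩ Mateo ∩ Yosef ∩ Tomás: 10:15-12:00, 13:45-15:45.
Hana ∩ Mateo ∩ Yosef ∩ Tomás ∩ Dana: 10:15-12:00, 13:45-15:30.
Hana ∩ Mateo ∩ Yosef ∩ Tomás ∩ Dana ∩ Wendy: 10:15-12:00, 14:00-15:30.
Those are the intersection windows.
The last common window of at least 90 minutes is 14:00-15:30; a 90-minute meeting can start as late as 14:00 and still end by 15:30.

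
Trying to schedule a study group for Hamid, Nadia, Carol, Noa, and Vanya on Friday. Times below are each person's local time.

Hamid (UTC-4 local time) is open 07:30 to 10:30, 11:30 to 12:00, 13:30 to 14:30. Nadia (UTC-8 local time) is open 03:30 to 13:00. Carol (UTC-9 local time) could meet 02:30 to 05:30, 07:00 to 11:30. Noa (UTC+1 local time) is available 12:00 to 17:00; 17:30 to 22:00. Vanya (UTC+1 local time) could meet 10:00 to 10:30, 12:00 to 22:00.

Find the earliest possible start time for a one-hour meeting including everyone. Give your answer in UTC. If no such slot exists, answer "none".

11:30

Hamid in UTC: 11:30-14:30, 15:30-16:00, 17:30-18:30 (add 4h to convert from UTC-4).
Nadia in UTC: 11:30-21:00 (add 8h to convert from UTC-8).
Carol in UTC: 11:30-14:30, 16:00-20:30 (add 9h to convert from UTC-9).
Noa in UTC: 11:00-16:00, 16:30-21:00 (subtract 1h to convert from UTC+1).
Vanya in UTC: 09:00-09:30, 11:00-21:00 (subtract 1h to convert from UTC+1).
Hamid ∩ Nadia: 11:30-14:30, 15:30-16:00, 17:30-18:30.
Hamid ∩ Nadia ∩ Carol: 11:30-14:30, 17:30-18:30.
Hamid ∩ Nadia ∩ Carol ∩ Noa: 11:30-14:30, 17:30-18:30.
Hamid ∩ Nadia ∩ Carol ∩ Noa ∩ Vanya: 11:30-14:30, 17:30-18:30.
So the common availability across everyone is 11:30-14:30, 17:30-18:30.
The first common window of at least 60 minutes is 11:30-14:30, so the earliest start is 11:30.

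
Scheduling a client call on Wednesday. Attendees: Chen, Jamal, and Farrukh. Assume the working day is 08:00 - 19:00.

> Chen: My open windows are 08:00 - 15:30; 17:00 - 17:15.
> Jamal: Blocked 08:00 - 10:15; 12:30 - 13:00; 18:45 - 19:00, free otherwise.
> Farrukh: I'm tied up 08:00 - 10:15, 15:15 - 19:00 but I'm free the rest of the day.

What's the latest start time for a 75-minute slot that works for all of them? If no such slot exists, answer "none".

14:00

Chen free: 08:00-15:30, 17:00-17:15.
Jamal free: 10:15-12:30, 13:00-18:45 (invert busy blocks within the working day).
Farrukh free: 10:15-15:15 (invert busy blocks within the working day).
Chen ∩ Jamal: 10:15-12:30, 13:00-15:30, 17:00-17:15.
Chen ∩ Jamal ∩ Farrukh: 10:15-12:30, 13:00-15:15.
Those are the intersection windows.
The last common window of at least 75 minutes is 13:00-15:15; a 75-minute meeting can start as late as 14:00 and still end by 15:15.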